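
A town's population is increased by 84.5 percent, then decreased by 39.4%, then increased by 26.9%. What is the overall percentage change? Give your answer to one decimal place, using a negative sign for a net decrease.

41.9%

The combined multiplier is 1.845 × 0.606 × 1.269 = 1.41883083.
That corresponds to an increase of 41.9%.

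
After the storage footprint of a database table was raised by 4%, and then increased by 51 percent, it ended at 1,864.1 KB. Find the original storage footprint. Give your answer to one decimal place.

1,187.0 KB

The overall multiplier applied was 1.04 × 1.51 = 1.5704.
So the original storage footprint was 1,864.1 ÷ 1.5704 ≈ 1,187.0 KB.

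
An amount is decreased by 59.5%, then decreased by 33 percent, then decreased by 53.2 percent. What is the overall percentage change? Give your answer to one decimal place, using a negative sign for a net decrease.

-87.3%

The combined multiplier is 0.405 × 0.67 × 0.468 = 0.1269918.
That corresponds to a decrease of 87.3%.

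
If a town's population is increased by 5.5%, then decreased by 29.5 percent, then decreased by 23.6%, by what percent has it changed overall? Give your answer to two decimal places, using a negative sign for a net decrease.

-43.18%

The combined multiplier is 1.055 × 0.705 × 0.764 = 0.5682441.
That corresponds to a decrease of 43.18%.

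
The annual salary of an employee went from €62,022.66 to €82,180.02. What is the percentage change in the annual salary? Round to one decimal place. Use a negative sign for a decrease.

32.5%

Change: €82,180.02 − €62,022.66 = €20,157.36.
Relative to the original: €20,157.36 ÷ €62,022.66 ≈ 32.5%.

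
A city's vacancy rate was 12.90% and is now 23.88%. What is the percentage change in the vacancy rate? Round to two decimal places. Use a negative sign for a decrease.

The change is 23.88 − 12.90 = 10.98 percentage points.
Relative to the original 12.90%, that is 10.98 ÷ 12.90 ≈ 85.12%.

85.12%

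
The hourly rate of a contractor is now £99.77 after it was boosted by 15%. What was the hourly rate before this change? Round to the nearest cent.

£86.76

The overall multiplier applied was 1.15.
So the original hourly rate was £99.77 ÷ 1.15 ≈ £86.76.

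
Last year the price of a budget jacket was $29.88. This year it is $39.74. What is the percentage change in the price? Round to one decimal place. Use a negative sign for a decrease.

33.0%

Change: $39.74 − $29.88 = $9.86.
Relative to the original: $9.86 ÷ $29.88 ≈ 33.0%.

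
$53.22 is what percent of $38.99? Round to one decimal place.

136.5%

$53.22 ÷ $38.99 ≈ 136.5%.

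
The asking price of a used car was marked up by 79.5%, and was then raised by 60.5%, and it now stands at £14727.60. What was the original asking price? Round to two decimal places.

The overall multiplier applied was 1.795 × 1.605 = 2.880975.
So the original asking price was £14727.60 ÷ 2.880975 ≈ £5112.02.

£5112.02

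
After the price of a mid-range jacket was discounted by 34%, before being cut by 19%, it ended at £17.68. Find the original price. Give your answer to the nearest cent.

The overall multiplier applied was 0.66 × 0.81 = 0.5346.
So the original price was £17.68 ÷ 0.5346 ≈ £33.07.

£33.07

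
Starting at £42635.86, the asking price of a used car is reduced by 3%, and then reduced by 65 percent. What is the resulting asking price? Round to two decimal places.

£14474.87

Each change multiplies by a factor: 0.97 × 0.35 = 0.3395.
£42635.86 × 0.3395 = £14474.87447 ≈ £14474.87.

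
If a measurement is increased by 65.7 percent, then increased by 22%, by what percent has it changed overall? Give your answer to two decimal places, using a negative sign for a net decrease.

102.15%

A 65.7% increase multiplies by 1.657.
Then a 22% increase: 1.657 × 1.22 = 2.02154.
Overall factor 2.02154, i.e. 102.15%.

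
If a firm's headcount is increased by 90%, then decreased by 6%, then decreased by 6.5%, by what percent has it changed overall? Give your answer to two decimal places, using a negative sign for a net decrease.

66.99%

The combined multiplier is 1.9 × 0.94 × 0.935 = 1.66991.
That corresponds to an increase of 66.99%.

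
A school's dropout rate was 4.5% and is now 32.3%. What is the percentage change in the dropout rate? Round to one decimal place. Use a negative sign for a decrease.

The change is 32.3 − 4.5 = 27.8 percentage points.
Relative to the original 4.5%, that is 27.8 ÷ 4.5 ≈ 617.8%.

617.8%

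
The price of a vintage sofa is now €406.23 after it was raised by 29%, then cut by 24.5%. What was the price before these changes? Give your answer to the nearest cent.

€417.10

The overall multiplier applied was 1.29 × 0.755 = 0.97395.
So the original price was €406.23 ÷ 0.97395 ≈ €417.10.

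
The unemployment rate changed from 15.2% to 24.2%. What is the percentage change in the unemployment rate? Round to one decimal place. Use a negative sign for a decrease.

The change is 24.2 − 15.2 = 9.0 percentage points.
Relative to the original 15.2%, that is 9.0 ÷ 15.2 ≈ 59.2%.

59.2%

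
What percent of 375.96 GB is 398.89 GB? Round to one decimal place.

398.89 GB ÷ 375.96 GB ≈ 106.1%.

106.1%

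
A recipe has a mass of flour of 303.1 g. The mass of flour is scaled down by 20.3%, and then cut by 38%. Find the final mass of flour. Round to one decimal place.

149.8 g

After the 20.3% decrease: 303.1 × 0.797 = 241.5707.
After the 38% decrease: 241.5707 × 0.62 = 149.773834 ≈ 149.8.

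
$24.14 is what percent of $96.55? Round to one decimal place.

25.0%

$24.14 ÷ $96.55 ≈ 25.0%.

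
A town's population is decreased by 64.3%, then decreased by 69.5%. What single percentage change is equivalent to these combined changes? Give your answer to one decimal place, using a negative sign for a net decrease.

-89.1%

The combined multiplier is 0.357 × 0.305 = 0.108885.
That corresponds to a decrease of 89.1%.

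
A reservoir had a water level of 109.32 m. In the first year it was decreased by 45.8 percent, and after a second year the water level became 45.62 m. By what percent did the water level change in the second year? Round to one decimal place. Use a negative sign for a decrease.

After the first year: 109.32 × 0.542 = 59.25144.
Second-year multiplier: 45.62 ÷ 59.25144 ≈ 0.76994.
That is a change of -23.0%.

-23.0%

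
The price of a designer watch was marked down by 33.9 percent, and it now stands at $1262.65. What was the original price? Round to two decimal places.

$1910.21

The overall multiplier applied was 0.661.
So the original price was $1262.65 ÷ 0.661 ≈ $1910.21.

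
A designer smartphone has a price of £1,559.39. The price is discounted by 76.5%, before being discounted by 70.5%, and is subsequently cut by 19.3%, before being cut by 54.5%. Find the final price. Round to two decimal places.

£39.69

Each change multiplies by a factor: 0.235 × 0.295 × 0.807 × 0.455 = 0.025455100125.
£1,559.39 × 0.025455100125 = £39.69442858392375 ≈ £39.69.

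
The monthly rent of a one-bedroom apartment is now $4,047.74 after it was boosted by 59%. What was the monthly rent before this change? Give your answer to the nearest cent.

$2,545.75

The overall multiplier applied was 1.59.
So the original monthly rent was $4,047.74 ÷ 1.59 ≈ $2,545.75.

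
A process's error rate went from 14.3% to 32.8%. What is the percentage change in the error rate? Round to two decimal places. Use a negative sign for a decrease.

129.37%

The change is 32.8 − 14.3 = 18.5 percentage points.
Relative to the original 14.3%, that is 18.5 ÷ 14.3 ≈ 129.37%.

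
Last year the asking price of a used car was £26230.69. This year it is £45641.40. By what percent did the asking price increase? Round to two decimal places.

Change: £45641.40 − £26230.69 = £19410.71.
Relative to the original: £19410.71 ÷ £26230.69 ≈ 74.00%.
So the asking price increased by 74.00%.

74.00%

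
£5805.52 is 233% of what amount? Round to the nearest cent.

£5805.52 ÷ 2.33 ≈ £2491.64.

£2491.64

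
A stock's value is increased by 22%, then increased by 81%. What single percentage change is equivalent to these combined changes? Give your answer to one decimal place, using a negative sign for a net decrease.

120.8%

A 22% increase multiplies by 1.22.
Then an 81% increase: 1.22 × 1.81 = 2.2082.
Overall factor 2.2082, i.e. 120.8%.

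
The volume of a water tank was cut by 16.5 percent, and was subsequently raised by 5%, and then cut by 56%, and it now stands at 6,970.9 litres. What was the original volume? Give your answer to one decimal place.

18,070.1 litres

Undoing the 56% decrease: 6,970.9 ÷ 0.44 ≈ 15842.954545.
Undoing the 5% increase: 15842.954545 ÷ 1.05 ≈ 15088.528138.
Undoing the 16.5% decrease: 15088.528138 ÷ 0.835 ≈ 18,070.1 litres.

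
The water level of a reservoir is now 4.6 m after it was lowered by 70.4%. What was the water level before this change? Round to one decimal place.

The overall multiplier applied was 0.296.
So the original water level was 4.6 ÷ 0.296 ≈ 15.5 m.

15.5 m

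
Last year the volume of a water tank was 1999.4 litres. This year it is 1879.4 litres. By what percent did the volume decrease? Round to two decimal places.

Change: 1879.4 − 1999.4 = -120.0.
Relative to the original: -120.0 ÷ 1999.4 ≈ -6.00%.
So the volume decreased by 6.00%.

6.00%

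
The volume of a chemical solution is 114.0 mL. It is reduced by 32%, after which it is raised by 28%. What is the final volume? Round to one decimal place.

Each change multiplies by a factor: 0.68 × 1.28 = 0.8704.
114.0 × 0.8704 = 99.2256 ≈ 99.2.

99.2 mL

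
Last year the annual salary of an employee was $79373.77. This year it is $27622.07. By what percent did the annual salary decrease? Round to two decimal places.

65.20%

Change: $27622.07 − $79373.77 = -$51751.70.
Relative to the original: -$51751.70 ÷ $79373.77 ≈ -65.20%.
So the annual salary decreased by 65.20%.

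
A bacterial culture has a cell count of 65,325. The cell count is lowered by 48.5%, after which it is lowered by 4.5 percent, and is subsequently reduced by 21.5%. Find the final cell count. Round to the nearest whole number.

Each change multiplies by a factor: 0.515 × 0.955 × 0.785 = 0.386082625.
65,325 × 0.386082625 = 25220.847478125 ≈ 25,221.

25,221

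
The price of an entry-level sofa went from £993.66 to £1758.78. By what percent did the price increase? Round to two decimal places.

77.00%

Change: £1758.78 − £993.66 = £765.12.
Relative to the original: £765.12 ÷ £993.66 ≈ 77.00%.
So the price increased by 77.00%.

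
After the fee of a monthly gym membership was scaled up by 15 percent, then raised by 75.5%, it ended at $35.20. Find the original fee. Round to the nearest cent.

The overall multiplier applied was 1.15 × 1.755 = 2.01825.
So the original fee was $35.20 ÷ 2.01825 ≈ $17.44.

$17.44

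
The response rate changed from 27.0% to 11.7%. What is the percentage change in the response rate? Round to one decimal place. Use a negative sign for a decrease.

-56.7%

The change is 11.7 − 27.0 = -15.3 percentage points.
Relative to the original 27.0%, that is -15.3 ÷ 27.0 ≈ -56.7%.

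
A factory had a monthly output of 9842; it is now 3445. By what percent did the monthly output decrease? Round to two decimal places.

65.00%

Change: 3445 − 9842 = -6397.
Relative to the original: -6397 ÷ 9842 ≈ -65.00%.
So the monthly output decreased by 65.00%.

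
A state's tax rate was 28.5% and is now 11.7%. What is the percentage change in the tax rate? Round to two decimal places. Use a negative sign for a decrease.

-58.95%

The change is 11.7 − 28.5 = -16.8 percentage points.
Relative to the original 28.5%, that is -16.8 ÷ 28.5 ≈ -58.95%.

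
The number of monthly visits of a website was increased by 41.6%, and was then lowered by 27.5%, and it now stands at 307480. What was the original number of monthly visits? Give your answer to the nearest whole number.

Undoing the 27.5% decrease: 307480 ÷ 0.725 ≈ 424110.344828.
Undoing the 41.6% increase: 424110.344828 ÷ 1.416 ≈ 299513.

299513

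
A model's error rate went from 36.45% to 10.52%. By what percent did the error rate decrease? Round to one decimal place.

The change is 10.52 − 36.45 = -25.93 percentage points.
Relative to the original 36.45%, that is -25.93 ÷ 36.45 ≈ -71.1%.
So the error rate fell by 71.1%.

71.1%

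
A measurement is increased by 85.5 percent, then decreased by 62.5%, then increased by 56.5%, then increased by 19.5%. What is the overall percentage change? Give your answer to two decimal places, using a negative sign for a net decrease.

30.09%

An 85.5% increase multiplies by 1.855.
Then a 62.5% decrease: 1.855 × 0.375 = 0.695625.
Then a 56.5% increase: 0.695625 × 1.565 = 1.088653125.
Then a 19.5% increase: 1.088653125 × 1.195 = 1.300940484375.
Overall factor 1.300940484375, i.e. 30.09%.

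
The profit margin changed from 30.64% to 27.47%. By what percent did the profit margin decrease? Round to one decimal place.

10.3%

The change is 27.47 − 30.64 = -3.17 percentage points.
Relative to the original 30.64%, that is -3.17 ÷ 30.64 ≈ -10.3%.
So the profit margin fell by 10.3%.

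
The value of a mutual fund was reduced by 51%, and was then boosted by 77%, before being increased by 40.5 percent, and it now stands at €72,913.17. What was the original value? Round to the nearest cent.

The overall multiplier applied was 0.49 × 1.77 × 1.405 = 1.2185565.
So the original value was €72,913.17 ÷ 1.2185565 ≈ €59,835.69.

€59,835.69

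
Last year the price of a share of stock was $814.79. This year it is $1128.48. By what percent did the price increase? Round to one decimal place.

38.5%

Change: $1128.48 − $814.79 = $313.69.
Relative to the original: $313.69 ÷ $814.79 ≈ 38.5%.
So the price increased by 38.5%.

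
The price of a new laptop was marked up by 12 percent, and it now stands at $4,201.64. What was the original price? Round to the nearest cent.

$3,751.46

The overall multiplier applied was 1.12.
So the original price was $4,201.64 ÷ 1.12 ≈ $3,751.46.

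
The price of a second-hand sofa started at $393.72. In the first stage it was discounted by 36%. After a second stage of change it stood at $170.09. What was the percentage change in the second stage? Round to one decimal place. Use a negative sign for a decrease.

-32.5%

After the first stage: $393.72 × 0.64 = $251.9808.
Second-stage multiplier: $170.09 ÷ $251.9808 ≈ 0.67501.
That is a change of -32.5%.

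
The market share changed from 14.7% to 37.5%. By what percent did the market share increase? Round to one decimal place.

The change is 37.5 − 14.7 = 22.8 percentage points.
Relative to the original 14.7%, that is 22.8 ÷ 14.7 ≈ 155.1%.
So the market share rose by 155.1%.

155.1%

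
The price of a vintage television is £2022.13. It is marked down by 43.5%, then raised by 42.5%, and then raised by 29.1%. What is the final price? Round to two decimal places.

Each change multiplies by a factor: 0.565 × 1.425 × 1.291 = 1.039416375.
£2022.13 × 1.039416375 = £2101.83503437875 ≈ £2101.84.

£2101.84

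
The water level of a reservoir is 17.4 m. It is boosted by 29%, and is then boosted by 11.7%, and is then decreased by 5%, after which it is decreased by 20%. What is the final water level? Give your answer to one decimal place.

19.1 m

Each change multiplies by a factor: 1.29 × 1.117 × 0.95 × 0.8 = 1.0951068.
17.4 × 1.0951068 = 19.05485832 ≈ 19.1.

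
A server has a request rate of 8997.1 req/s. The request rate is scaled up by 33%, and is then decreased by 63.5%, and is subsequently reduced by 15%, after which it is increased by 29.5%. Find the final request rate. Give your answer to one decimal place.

4807.7 req/s

Apply the 33% increase: 8997.1 × 1.33 = 11966.143.
Apply the 63.5% decrease: 11966.143 × 0.365 = 4367.642195.
After the 15% decrease: 4367.642195 × 0.85 = 3712.49586575.
After the 29.5% increase: 3712.49586575 × 1.295 = 4807.68214614625 ≈ 4807.7.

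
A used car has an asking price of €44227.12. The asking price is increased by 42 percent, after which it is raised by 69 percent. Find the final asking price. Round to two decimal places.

After the 42% increase: €44227.12 × 1.42 = €62802.5104.
Apply the 69% increase: €62802.5104 × 1.69 = €106136.242576 ≈ €106136.24.

€106136.24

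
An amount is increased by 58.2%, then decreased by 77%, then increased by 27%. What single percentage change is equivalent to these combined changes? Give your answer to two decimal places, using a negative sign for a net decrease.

-53.79%

The combined multiplier is 1.582 × 0.23 × 1.27 = 0.4621022.
That corresponds to a decrease of 53.79%.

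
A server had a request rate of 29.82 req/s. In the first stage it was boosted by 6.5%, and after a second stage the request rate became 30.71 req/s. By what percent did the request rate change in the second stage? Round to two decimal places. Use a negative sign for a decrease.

-3.30%

After the first stage: 29.82 × 1.065 = 31.7583.
Second-stage multiplier: 30.71 ÷ 31.7583 ≈ 0.966991.
That is a change of -3.30%.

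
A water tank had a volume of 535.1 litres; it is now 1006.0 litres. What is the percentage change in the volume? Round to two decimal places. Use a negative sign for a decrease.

88.00%

Change: 1006.0 − 535.1 = 470.9.
Relative to the original: 470.9 ÷ 535.1 ≈ 88.00%.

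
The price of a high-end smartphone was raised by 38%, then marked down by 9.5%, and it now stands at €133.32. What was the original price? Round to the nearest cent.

Undoing the 9.5% decrease: €133.32 ÷ 0.905 ≈ €147.314917.
Undoing the 38% increase: €147.314917 ÷ 1.38 ≈ €106.75.

€106.75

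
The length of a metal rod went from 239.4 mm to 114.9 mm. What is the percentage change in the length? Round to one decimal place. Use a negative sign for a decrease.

Change: 114.9 − 239.4 = -124.5.
Relative to the original: -124.5 ÷ 239.4 ≈ -52.0%.

-52.0%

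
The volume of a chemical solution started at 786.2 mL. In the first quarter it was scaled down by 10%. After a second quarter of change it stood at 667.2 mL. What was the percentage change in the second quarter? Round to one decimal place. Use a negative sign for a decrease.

-5.7%

After the first quarter: 786.2 × 0.9 = 707.58.
Second-quarter multiplier: 667.2 ÷ 707.58 ≈ 0.94293.
That is a change of -5.7%.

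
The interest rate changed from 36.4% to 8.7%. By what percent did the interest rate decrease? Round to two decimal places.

76.10%

The change is 8.7 − 36.4 = -27.7 percentage points.
Relative to the original 36.4%, that is -27.7 ÷ 36.4 ≈ -76.10%.
So the interest rate fell by 76.10%.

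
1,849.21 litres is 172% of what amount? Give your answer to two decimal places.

1,849.21 litres ÷ 1.72 ≈ 1,075.12 litres.

1,075.12 litres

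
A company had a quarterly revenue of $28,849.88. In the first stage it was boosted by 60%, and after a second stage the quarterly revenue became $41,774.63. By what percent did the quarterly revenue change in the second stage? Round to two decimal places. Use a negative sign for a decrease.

After the first stage: $28,849.88 × 1.6 = $46159.808.
Second-stage multiplier: $41,774.63 ÷ $46159.808 ≈ 0.905.
That is a change of -9.50%.

-9.50%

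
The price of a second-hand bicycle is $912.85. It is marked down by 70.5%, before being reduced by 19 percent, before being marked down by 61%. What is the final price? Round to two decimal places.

Apply the 70.5% decrease: $912.85 × 0.295 = $269.29075.
Apply the 19% decrease: $269.29075 × 0.81 = $218.1255075.
After the 61% decrease: $218.1255075 × 0.39 = $85.068947925 ≈ $85.07.

$85.07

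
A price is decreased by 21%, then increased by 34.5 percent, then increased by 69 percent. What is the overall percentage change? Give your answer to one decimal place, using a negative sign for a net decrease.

79.6%

A 21% decrease multiplies by 0.79.
Then a 34.5% increase: 0.79 × 1.345 = 1.06255.
Then a 69% increase: 1.06255 × 1.69 = 1.7957095.
Overall factor 1.7957095, i.e. 79.6%.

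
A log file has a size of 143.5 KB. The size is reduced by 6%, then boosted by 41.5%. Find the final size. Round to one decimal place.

Each change multiplies by a factor: 0.94 × 1.415 = 1.3301.
143.5 × 1.3301 = 190.86935 ≈ 190.9.

190.9 KB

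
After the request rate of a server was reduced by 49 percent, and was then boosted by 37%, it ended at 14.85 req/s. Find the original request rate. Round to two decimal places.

The overall multiplier applied was 0.51 × 1.37 = 0.6987.
So the original request rate was 14.85 ÷ 0.6987 ≈ 21.25 req/s.

21.25 req/s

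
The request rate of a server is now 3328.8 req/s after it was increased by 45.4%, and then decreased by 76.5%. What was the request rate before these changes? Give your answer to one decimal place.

Undoing the 76.5% decrease: 3328.8 ÷ 0.235 ≈ 14165.106383.
Undoing the 45.4% increase: 14165.106383 ÷ 1.454 ≈ 9742.2 req/s.

9742.2 req/s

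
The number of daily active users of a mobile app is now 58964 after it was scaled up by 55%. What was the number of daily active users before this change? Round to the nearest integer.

38041

The overall multiplier applied was 1.55.
So the original number of daily active users was 58964 ÷ 1.55 ≈ 38041.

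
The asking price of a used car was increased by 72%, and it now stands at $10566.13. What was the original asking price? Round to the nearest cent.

$6143.10

The overall multiplier applied was 1.72.
So the original asking price was $10566.13 ÷ 1.72 ≈ $6143.10.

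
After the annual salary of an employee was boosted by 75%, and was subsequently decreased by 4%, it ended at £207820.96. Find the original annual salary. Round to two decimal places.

£123702.95

The overall multiplier applied was 1.75 × 0.96 = 1.68.
So the original annual salary was £207820.96 ÷ 1.68 ≈ £123702.95.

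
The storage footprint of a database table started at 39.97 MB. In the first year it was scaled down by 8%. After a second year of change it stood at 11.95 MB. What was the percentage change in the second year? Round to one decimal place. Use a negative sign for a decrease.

-67.5%

After the first year: 39.97 × 0.92 = 36.7724.
Second-year multiplier: 11.95 ÷ 36.7724 ≈ 0.32497.
That is a change of -67.5%.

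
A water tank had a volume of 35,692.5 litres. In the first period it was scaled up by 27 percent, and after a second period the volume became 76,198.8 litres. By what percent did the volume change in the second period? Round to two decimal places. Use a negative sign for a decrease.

68.10%

After the first period: 35,692.5 × 1.27 = 45329.475.
Second-period multiplier: 76,198.8 ÷ 45329.475 ≈ 1.680999.
That is a change of 68.10%.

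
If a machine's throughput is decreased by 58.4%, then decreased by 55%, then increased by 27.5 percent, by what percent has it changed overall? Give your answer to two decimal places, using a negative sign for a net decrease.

The combined multiplier is 0.416 × 0.45 × 1.275 = 0.23868.
That corresponds to a decrease of 76.13%.

-76.13%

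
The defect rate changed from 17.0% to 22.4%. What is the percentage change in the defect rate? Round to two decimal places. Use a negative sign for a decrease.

31.76%

The change is 22.4 − 17.0 = 5.4 percentage points.
Relative to the original 17.0%, that is 5.4 ÷ 17.0 ≈ 31.76%.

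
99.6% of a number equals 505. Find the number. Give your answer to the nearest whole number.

505 ÷ 0.996 ≈ 507.

507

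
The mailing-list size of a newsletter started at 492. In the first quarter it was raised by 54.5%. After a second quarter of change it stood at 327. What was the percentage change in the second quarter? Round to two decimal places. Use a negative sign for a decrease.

After the first quarter: 492 × 1.545 = 760.14.
Second-quarter multiplier: 327 ÷ 760.14 ≈ 0.430184.
That is a change of -56.98%.

-56.98%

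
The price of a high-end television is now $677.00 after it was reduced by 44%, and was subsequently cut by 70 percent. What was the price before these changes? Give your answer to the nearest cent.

The overall multiplier applied was 0.56 × 0.3 = 0.168.
So the original price was $677.00 ÷ 0.168 ≈ $4,029.76.

$4,029.76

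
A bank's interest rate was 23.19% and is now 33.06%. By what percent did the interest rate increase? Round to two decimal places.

The change is 33.06 − 23.19 = 9.87 percentage points.
Relative to the original 23.19%, that is 9.87 ÷ 23.19 ≈ 42.56%.
So the interest rate rose by 42.56%.

42.56%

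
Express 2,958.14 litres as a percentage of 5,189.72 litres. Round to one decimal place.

57.0%

2,958.14 litres ÷ 5,189.72 litres ≈ 57.0%.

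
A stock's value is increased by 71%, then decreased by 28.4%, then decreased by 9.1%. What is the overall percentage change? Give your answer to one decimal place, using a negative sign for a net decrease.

11.3%

A 71% increase multiplies by 1.71.
Then a 28.4% decrease: 1.71 × 0.716 = 1.22436.
Then a 9.1% decrease: 1.22436 × 0.909 = 1.11294324.
Overall factor 1.11294324, i.e. 11.3%.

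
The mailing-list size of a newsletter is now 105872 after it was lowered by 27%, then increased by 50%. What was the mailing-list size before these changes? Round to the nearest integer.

Undoing the 50% increase: 105872 ÷ 1.5 ≈ 70581.333333.
Undoing the 27% decrease: 70581.333333 ÷ 0.73 ≈ 96687.

96687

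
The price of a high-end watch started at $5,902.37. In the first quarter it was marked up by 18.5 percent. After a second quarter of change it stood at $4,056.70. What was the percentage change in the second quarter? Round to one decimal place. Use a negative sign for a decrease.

After the first quarter: $5,902.37 × 1.185 = $6994.30845.
Second-quarter multiplier: $4,056.70 ÷ $6994.30845 ≈ 0.58.
That is a change of -42.0%.

-42.0%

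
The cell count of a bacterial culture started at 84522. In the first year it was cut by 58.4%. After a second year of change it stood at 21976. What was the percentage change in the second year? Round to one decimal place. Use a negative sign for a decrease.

After the first year: 84522 × 0.416 = 35161.152.
Second-year multiplier: 21976 ÷ 35161.152 ≈ 0.62501.
That is a change of -37.5%.

-37.5%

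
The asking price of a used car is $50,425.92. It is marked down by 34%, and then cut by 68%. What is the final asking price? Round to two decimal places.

$10,649.95

Each change multiplies by a factor: 0.66 × 0.32 = 0.2112.
$50,425.92 × 0.2112 = $10649.954304 ≈ $10,649.95.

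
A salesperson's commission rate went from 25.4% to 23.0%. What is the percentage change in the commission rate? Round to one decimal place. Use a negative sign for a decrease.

The change is 23.0 − 25.4 = -2.4 percentage points.
Relative to the original 25.4%, that is -2.4 ÷ 25.4 ≈ -9.4%.

-9.4%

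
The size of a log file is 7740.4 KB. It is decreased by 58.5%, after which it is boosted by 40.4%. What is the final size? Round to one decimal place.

Each change multiplies by a factor: 0.415 × 1.404 = 0.58266.
7740.4 × 0.58266 = 4510.021464 ≈ 4510.0.

4510.0 KB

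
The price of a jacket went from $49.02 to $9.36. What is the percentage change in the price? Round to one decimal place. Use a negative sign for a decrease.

Change: $9.36 − $49.02 = -$39.66.
Relative to the original: -$39.66 ÷ $49.02 ≈ -80.9%.

-80.9%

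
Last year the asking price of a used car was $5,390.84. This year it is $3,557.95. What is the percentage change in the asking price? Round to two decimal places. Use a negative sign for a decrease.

Change: $3,557.95 − $5,390.84 = -$1,832.89.
Relative to the original: -$1,832.89 ÷ $5,390.84 ≈ -34.00%.

-34.00%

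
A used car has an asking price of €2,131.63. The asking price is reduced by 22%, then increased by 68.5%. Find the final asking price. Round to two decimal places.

€2,801.60

22% decrease: €2,131.63 × 0.78 = €1662.6714.
After the 68.5% increase: €1662.6714 × 1.685 = €2801.601309 ≈ €2,801.60.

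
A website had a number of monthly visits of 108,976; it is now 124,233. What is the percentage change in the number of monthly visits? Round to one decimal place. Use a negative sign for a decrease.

14.0%

Change: 124,233 − 108,976 = 15,257.
Relative to the original: 15,257 ÷ 108,976 ≈ 14.0%.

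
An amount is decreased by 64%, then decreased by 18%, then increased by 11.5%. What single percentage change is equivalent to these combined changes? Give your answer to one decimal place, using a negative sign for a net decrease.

-67.1%

A 64% decrease multiplies by 0.36.
Then an 18% decrease: 0.36 × 0.82 = 0.2952.
Then an 11.5% increase: 0.2952 × 1.115 = 0.329148.
Overall factor 0.329148, i.e. -67.1%.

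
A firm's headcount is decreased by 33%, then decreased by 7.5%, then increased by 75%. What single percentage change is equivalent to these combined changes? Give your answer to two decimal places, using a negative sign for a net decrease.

The combined multiplier is 0.67 × 0.925 × 1.75 = 1.0845625.
That corresponds to an increase of 8.46%.

8.46%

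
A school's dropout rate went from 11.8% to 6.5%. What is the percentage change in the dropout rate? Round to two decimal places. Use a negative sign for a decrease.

The change is 6.5 − 11.8 = -5.3 percentage points.
Relative to the original 11.8%, that is -5.3 ÷ 11.8 ≈ -44.92%.

-44.92%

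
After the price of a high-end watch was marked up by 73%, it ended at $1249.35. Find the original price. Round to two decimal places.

$722.17

The overall multiplier applied was 1.73.
So the original price was $1249.35 ÷ 1.73 ≈ $722.17.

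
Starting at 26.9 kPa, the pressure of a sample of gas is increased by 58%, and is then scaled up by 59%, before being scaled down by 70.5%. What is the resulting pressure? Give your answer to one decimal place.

19.9 kPa

After the 58% increase: 26.9 × 1.58 = 42.502.
59% increase: 42.502 × 1.59 = 67.57818.
Apply the 70.5% decrease: 67.57818 × 0.295 = 19.9355631 ≈ 19.9.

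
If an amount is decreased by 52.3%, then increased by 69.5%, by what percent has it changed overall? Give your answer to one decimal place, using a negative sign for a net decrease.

-19.1%

A 52.3% decrease multiplies by 0.477.
Then a 69.5% increase: 0.477 × 1.695 = 0.808515.
Overall factor 0.808515, i.e. -19.1%.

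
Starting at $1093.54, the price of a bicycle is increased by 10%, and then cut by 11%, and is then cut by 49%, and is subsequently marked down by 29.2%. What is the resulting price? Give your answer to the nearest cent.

Each change multiplies by a factor: 1.1 × 0.89 × 0.51 × 0.708 = 0.35349732.
$1093.54 × 0.35349732 = $386.5634593128 ≈ $386.56.

$386.56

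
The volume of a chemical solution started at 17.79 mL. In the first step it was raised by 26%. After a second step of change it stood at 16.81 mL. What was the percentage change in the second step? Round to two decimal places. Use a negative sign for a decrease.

-25.01%

After the first step: 17.79 × 1.26 = 22.4154.
Second-step multiplier: 16.81 ÷ 22.4154 ≈ 0.749931.
That is a change of -25.01%.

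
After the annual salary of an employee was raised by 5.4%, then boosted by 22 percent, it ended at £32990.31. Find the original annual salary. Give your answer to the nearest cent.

£25655.82

Undoing the 22% increase: £32990.31 ÷ 1.22 ≈ £27041.237705.
Undoing the 5.4% increase: £27041.237705 ÷ 1.054 ≈ £25655.82.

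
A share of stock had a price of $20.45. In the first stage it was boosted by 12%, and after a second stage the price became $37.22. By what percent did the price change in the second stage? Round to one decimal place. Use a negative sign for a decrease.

62.5%

After the first stage: $20.45 × 1.12 = $22.904.
Second-stage multiplier: $37.22 ÷ $22.904 ≈ 1.62504.
That is a change of 62.5%.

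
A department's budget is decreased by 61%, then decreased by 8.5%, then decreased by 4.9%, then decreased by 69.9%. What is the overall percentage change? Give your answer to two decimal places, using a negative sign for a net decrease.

-89.79%

A 61% decrease multiplies by 0.39.
Then an 8.5% decrease: 0.39 × 0.915 = 0.35685.
Then a 4.9% decrease: 0.35685 × 0.951 = 0.33936435.
Then a 69.9% decrease: 0.33936435 × 0.301 = 0.10214866935.
Overall factor 0.10214866935, i.e. -89.79%.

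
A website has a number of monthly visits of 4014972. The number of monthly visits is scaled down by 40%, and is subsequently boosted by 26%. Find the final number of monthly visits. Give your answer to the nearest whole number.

3035319

40% decrease: 4014972 × 0.6 = 2408983.2.
After the 26% increase: 2408983.2 × 1.26 = 3035318.832 ≈ 3035319.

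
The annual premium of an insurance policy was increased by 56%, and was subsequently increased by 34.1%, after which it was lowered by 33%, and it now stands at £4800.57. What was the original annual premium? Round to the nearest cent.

Undoing the 33% decrease: £4800.57 ÷ 0.67 ≈ £7165.029851.
Undoing the 34.1% increase: £7165.029851 ÷ 1.341 ≈ £5343.049852.
Undoing the 56% increase: £5343.049852 ÷ 1.56 ≈ £3425.03.

£3425.03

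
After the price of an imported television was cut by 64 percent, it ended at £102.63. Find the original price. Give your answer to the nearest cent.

£285.08

The overall multiplier applied was 0.36.
So the original price was £102.63 ÷ 0.36 ≈ £285.08.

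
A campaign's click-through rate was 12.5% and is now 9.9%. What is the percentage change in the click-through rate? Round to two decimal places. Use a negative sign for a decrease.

-20.80%

The change is 9.9 − 12.5 = -2.6 percentage points.
Relative to the original 12.5%, that is -2.6 ÷ 12.5 = -20.80%.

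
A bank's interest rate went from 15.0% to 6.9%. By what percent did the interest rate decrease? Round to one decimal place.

The change is 6.9 − 15.0 = -8.1 percentage points.
Relative to the original 15.0%, that is -8.1 ÷ 15.0 = -54.0%.
So the interest rate fell by 54.0%.

54.0%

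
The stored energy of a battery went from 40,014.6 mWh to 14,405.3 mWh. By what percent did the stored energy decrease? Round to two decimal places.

64.00%

Change: 14,405.3 − 40,014.6 = -25,609.3.
Relative to the original: -25,609.3 ÷ 40,014.6 ≈ -64.00%.
So the stored energy decreased by 64.00%.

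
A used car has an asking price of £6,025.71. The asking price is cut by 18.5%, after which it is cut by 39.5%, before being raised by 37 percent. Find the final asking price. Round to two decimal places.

Each change multiplies by a factor: 0.815 × 0.605 × 1.37 = 0.67551275.
£6,025.71 × 0.67551275 = £4070.4439328025 ≈ £4,070.44.

£4,070.44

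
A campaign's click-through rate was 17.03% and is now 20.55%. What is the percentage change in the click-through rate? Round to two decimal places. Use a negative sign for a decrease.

20.67%

The change is 20.55 − 17.03 = 3.52 percentage points.
Relative to the original 17.03%, that is 3.52 ÷ 17.03 ≈ 20.67%.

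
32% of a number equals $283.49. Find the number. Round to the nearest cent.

$283.49 ÷ 0.32 ≈ $885.91.

$885.91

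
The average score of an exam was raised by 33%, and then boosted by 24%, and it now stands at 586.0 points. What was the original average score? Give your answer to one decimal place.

355.3 points

The overall multiplier applied was 1.33 × 1.24 = 1.6492.
So the original average score was 586.0 ÷ 1.6492 ≈ 355.3 points.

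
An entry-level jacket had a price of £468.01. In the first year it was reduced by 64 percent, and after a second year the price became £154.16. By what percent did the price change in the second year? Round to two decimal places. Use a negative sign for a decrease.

After the first year: £468.01 × 0.36 = £168.4836.
Second-year multiplier: £154.16 ÷ £168.4836 ≈ 0.914985.
That is a change of -8.50%.

-8.50%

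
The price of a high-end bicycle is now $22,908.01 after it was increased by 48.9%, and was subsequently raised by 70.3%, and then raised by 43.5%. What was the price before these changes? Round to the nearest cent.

The overall multiplier applied was 1.489 × 1.703 × 1.435 = 3.638825645.
So the original price was $22,908.01 ÷ 3.638825645 ≈ $6,295.44.

$6,295.44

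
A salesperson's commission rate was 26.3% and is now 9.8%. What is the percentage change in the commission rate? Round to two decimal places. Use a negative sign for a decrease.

The change is 9.8 − 26.3 = -16.5 percentage points.
Relative to the original 26.3%, that is -16.5 ÷ 26.3 ≈ -62.74%.

-62.74%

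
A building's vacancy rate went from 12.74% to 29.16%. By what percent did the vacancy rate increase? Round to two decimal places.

128.89%

The change is 29.16 − 12.74 = 16.42 percentage points.
Relative to the original 12.74%, that is 16.42 ÷ 12.74 ≈ 128.89%.
So the vacancy rate rose by 128.89%.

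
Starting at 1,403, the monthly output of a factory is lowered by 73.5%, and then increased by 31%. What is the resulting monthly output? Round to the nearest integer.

Each change multiplies by a factor: 0.265 × 1.31 = 0.34715.
1,403 × 0.34715 = 487.05145 ≈ 487.

487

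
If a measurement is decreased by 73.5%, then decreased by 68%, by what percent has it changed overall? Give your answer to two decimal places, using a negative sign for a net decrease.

The combined multiplier is 0.265 × 0.32 = 0.0848.
That corresponds to a decrease of 91.52%.

-91.52%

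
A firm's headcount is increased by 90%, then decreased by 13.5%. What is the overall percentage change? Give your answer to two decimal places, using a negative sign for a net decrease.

64.35%

The combined multiplier is 1.9 × 0.865 = 1.6435.
That corresponds to an increase of 64.35%.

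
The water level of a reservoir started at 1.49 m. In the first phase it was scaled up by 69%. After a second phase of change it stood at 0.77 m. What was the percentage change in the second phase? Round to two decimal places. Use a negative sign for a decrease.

-69.42%

After the first phase: 1.49 × 1.69 = 2.5181.
Second-phase multiplier: 0.77 ÷ 2.5181 ≈ 0.305786.
That is a change of -69.42%.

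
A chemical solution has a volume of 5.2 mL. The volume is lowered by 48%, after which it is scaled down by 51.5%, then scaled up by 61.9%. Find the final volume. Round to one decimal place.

2.1 mL

Each change multiplies by a factor: 0.52 × 0.485 × 1.619 = 0.4083118.
5.2 × 0.4083118 = 2.12322136 ≈ 2.1.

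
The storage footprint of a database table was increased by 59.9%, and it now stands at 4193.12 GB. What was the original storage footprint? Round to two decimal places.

2622.34 GB

The overall multiplier applied was 1.599.
So the original storage footprint was 4193.12 ÷ 1.599 ≈ 2622.34 GB.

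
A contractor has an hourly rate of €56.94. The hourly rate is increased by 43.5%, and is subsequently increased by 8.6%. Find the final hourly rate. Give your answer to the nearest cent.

€88.74

43.5% increase: €56.94 × 1.435 = €81.7089.
Apply the 8.6% increase: €81.7089 × 1.086 = €88.7358654 ≈ €88.74.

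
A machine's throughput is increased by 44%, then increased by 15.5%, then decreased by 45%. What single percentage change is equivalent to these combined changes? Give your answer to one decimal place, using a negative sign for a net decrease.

A 44% increase multiplies by 1.44.
Then a 15.5% increase: 1.44 × 1.155 = 1.6632.
Then a 45% decrease: 1.6632 × 0.55 = 0.91476.
Overall factor 0.91476, i.e. -8.5%.

-8.5%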